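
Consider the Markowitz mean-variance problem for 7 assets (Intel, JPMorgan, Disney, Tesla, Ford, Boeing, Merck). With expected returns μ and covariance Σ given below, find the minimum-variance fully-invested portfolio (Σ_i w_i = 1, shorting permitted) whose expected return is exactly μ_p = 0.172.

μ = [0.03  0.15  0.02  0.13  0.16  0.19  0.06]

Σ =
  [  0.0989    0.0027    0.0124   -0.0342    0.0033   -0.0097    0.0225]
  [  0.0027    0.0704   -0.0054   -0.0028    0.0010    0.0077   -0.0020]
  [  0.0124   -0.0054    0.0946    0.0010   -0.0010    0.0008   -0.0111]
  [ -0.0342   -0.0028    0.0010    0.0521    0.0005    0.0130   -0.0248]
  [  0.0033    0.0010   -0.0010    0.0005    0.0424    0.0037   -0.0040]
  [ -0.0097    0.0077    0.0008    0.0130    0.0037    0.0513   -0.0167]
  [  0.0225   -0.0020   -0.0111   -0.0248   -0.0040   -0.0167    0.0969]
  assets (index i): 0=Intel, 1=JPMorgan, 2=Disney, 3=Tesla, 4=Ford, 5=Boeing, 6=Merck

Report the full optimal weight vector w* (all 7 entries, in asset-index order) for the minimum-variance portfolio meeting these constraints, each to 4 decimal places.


u=Σ⁻¹μ = [1.1385  1.9179  0.3821  3.4793  3.5234  3.1457  2.0162]
v=Σ⁻¹𝟙 = [17.0424  14.3745  11.3413  36.6806  22.3175  16.3397  21.0836]
a=μᵀu=2.064192  b=𝟙ᵀu=15.603134  c=𝟙ᵀv=139.179825  D=ac−b²=43.836070
λ₁=(c·0.172−b)/D = (139.179825·0.172−15.603134)/43.836070 = 0.190158
λ₂=(a−b·0.172)/D = (2.064192−15.603134·0.172)/43.836070 = -0.014133
w* = 0.190158·u + -0.014133·v:
  w_0 = 0.190158·1.1385 + -0.014133·17.0424 = -0.0244  (Intel)
  w_1 = 0.190158·1.9179 + -0.014133·14.3745 = 0.1615  (JPMorgan)
  w_2 = 0.190158·0.3821 + -0.014133·11.3413 = -0.0876  (Disney)
  w_3 = 0.190158·3.4793 + -0.014133·36.6806 = 0.1432  (Tesla)
  w_4 = 0.190158·3.5234 + -0.014133·22.3175 = 0.3546  (Ford)
  w_5 = 0.190158·3.1457 + -0.014133·16.3397 = 0.3672  (Boeing)
  w_6 = 0.190158·2.0162 + -0.014133·21.0836 = 0.0854  (Merck)
Σw_i=1.0000  μᵀw=0.1720
σ²=wᵀΣw=λ₁·μ_p+λ₂ = 0.190158·0.172 + -0.014133 = 0.018574 ≈ 0.0186

-0.0244  0.1615  -0.0876  0.1432  0.3546  0.3672  0.0854


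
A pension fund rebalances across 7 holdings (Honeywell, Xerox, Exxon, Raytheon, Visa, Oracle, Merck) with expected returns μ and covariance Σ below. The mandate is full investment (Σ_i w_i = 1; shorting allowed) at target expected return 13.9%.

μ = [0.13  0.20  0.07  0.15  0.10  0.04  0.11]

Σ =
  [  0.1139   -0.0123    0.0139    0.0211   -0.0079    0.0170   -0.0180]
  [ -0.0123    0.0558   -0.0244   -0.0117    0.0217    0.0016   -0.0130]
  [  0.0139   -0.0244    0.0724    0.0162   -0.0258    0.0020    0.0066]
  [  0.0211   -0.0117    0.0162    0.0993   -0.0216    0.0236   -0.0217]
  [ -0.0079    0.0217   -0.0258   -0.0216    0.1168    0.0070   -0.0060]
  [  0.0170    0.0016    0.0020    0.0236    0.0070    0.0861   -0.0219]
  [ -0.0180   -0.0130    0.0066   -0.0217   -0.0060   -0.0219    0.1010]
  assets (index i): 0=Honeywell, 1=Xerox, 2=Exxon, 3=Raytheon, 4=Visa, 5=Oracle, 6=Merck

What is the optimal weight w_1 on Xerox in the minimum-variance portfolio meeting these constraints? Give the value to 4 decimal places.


x=Σ⁻¹μ = [1.5235  5.5377  2.1545  2.2456  0.9513  -0.0565  2.4593]
y=Σ⁻¹𝟙 = [9.7545  32.4083  21.8156  12.7399  10.8373  9.2346  19.7685]
a=μᵀx=2.156648  b=𝟙ᵀx=14.815471  c=𝟙ᵀy=116.558683  D=ac−b²=31.877914
λ₁=(c·0.139−b)/D = (116.558683·0.139−14.815471)/31.877914 = 0.043484
λ₂=(a−b·0.139)/D = (2.156648−14.815471·0.139)/31.877914 = 0.003052
w* = 0.043484·x + 0.003052·y:
  w_0 = 0.043484·1.5235 + 0.003052·9.7545 = 0.0960  (Honeywell)
  w_1 = 0.043484·5.5377 + 0.003052·32.4083 = 0.3397  (Xerox)
  w_2 = 0.043484·2.1545 + 0.003052·21.8156 = 0.1603  (Exxon)
  w_3 = 0.043484·2.2456 + 0.003052·12.7399 = 0.1365  (Raytheon)
  w_4 = 0.043484·0.9513 + 0.003052·10.8373 = 0.0744  (Visa)
  w_5 = 0.043484·-0.0565 + 0.003052·9.2346 = 0.0257  (Oracle)
  w_6 = 0.043484·2.4593 + 0.003052·19.7685 = 0.1673  (Merck)
Σw_i=1.0000  μᵀw=0.1390
σ²=wᵀΣw=λ₁·μ_p+λ₂ = 0.043484·0.139 + 0.003052 = 0.009097 ≈ 0.0091

0.3397


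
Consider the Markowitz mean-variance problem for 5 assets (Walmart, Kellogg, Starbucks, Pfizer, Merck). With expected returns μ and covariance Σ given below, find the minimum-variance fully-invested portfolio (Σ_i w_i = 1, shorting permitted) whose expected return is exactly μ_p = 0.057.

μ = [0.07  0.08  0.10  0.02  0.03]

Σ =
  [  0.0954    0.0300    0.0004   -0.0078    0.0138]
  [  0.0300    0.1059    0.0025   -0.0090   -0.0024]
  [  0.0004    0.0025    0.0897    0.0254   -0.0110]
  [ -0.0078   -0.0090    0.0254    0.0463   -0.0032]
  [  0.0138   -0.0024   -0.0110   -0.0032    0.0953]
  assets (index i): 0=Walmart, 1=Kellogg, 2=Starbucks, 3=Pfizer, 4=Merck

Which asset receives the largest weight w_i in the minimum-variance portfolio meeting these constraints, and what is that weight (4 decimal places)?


u=Σ⁻¹μ = [0.4857  0.6030  1.1337  0.0362  0.3917]
v=Σ⁻¹𝟙 = [7.7732  9.2395  5.9166  22.2203  11.0293]
a=μᵀu=0.208079  b=𝟙ᵀu=2.650230  c=𝟙ᵀv=56.178883  D=ac−b²=4.665937
λ₁=(c·0.057−b)/D = (56.178883·0.057−2.650230)/4.665937 = 0.118297
λ₂=(a−b·0.057)/D = (0.208079−2.650230·0.057)/4.665937 = 0.012220
w* = 0.118297·u + 0.012220·v:
  w_0 = 0.118297·0.4857 + 0.012220·7.7732 = 0.1524  (Walmart)
  w_1 = 0.118297·0.6030 + 0.012220·9.2395 = 0.1842  (Kellogg)
  w_2 = 0.118297·1.1337 + 0.012220·5.9166 = 0.2064  (Starbucks)
  w_3 = 0.118297·0.0362 + 0.012220·22.2203 = 0.2758  (Pfizer)
  w_4 = 0.118297·0.3917 + 0.012220·11.0293 = 0.1811  (Merck)
Σw_i=1.0000  μᵀw=0.0570
σ²=wᵀΣw=λ₁·μ_p+λ₂ = 0.118297·0.057 + 0.012220 = 0.018963 ≈ 0.0190

Pfizer (0.2758)


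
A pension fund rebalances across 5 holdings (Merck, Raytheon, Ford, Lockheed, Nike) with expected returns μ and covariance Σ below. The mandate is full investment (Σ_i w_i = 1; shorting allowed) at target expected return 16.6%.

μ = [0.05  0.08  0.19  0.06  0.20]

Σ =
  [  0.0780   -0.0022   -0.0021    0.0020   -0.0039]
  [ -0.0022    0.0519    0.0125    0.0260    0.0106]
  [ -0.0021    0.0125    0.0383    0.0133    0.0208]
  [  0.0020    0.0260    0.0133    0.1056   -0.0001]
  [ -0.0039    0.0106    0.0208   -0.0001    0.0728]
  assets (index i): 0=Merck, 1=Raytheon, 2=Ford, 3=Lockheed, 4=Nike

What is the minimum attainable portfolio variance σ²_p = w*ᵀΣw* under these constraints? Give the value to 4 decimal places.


0.0240

g=Σ⁻¹μ = [0.8387  0.2889  4.0587  -0.0285  1.5905]
h=Σ⁻¹𝟙 = [13.9116  12.0653  17.2927  4.0650  7.7896]
a=μᵀg=1.152578  b=𝟙ᵀg=6.748235  c=𝟙ᵀh=55.124201  D=ac−b²=17.996269
λ₁=(c·0.166−b)/D = (55.124201·0.166−6.748235)/17.996269 = 0.133493
λ₂=(a−b·0.166)/D = (1.152578−6.748235·0.166)/17.996269 = 0.001799
w* = 0.133493·g + 0.001799·h:
  w_0 = 0.133493·0.8387 + 0.001799·13.9116 = 0.1370  (Merck)
  w_1 = 0.133493·0.2889 + 0.001799·12.0653 = 0.0603  (Raytheon)
  w_2 = 0.133493·4.0587 + 0.001799·17.2927 = 0.5729  (Ford)
  w_3 = 0.133493·-0.0285 + 0.001799·4.0650 = 0.0035  (Lockheed)
  w_4 = 0.133493·1.5905 + 0.001799·7.7896 = 0.2263  (Nike)
Σw_i=1.0000  μᵀw=0.1660
σ²=wᵀΣw=λ₁·μ_p+λ₂ = 0.133493·0.166 + 0.001799 = 0.023959 ≈ 0.0240


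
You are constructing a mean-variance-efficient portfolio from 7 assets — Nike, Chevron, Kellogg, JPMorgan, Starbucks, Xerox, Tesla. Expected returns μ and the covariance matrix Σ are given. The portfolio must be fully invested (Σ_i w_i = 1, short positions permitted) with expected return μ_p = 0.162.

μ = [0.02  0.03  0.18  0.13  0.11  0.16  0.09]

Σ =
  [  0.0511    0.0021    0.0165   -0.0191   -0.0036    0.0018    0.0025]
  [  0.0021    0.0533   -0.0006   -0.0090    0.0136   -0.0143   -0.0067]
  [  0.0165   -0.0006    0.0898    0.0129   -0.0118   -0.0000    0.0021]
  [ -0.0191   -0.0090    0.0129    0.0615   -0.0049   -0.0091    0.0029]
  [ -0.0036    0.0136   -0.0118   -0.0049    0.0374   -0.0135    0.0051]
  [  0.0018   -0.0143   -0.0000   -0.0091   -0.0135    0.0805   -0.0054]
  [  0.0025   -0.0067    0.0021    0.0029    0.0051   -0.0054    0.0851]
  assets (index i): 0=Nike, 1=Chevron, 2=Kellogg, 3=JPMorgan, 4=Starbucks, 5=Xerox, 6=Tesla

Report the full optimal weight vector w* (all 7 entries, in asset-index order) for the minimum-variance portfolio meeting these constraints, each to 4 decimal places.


u=Σ⁻¹μ = [0.9918  0.8054  2.0203  2.9516  4.8462  3.3126  0.8612]
v=Σ⁻¹𝟙 = [30.8600  22.7612  5.1062  34.3239  35.5674  26.3503  10.8811]
a=μᵀu=1.931958  b=𝟙ᵀu=15.789017  c=𝟙ᵀv=165.850056  D=ac−b²=71.122358
λ₁=(c·0.162−b)/D = (165.850056·0.162−15.789017)/71.122358 = 0.155769
λ₂=(a−b·0.162)/D = (1.931958−15.789017·0.162)/71.122358 = -0.008800
w* = 0.155769·u + -0.008800·v:
  w_0 = 0.155769·0.9918 + -0.008800·30.8600 = -0.1171  (Nike)
  w_1 = 0.155769·0.8054 + -0.008800·22.7612 = -0.0748  (Chevron)
  w_2 = 0.155769·2.0203 + -0.008800·5.1062 = 0.2698  (Kellogg)
  w_3 = 0.155769·2.9516 + -0.008800·34.3239 = 0.1577  (JPMorgan)
  w_4 = 0.155769·4.8462 + -0.008800·35.5674 = 0.4419  (Starbucks)
  w_5 = 0.155769·3.3126 + -0.008800·26.3503 = 0.2841  (Xerox)
  w_6 = 0.155769·0.8612 + -0.008800·10.8811 = 0.0384  (Tesla)
Σw_i=1.0000  μᵀw=0.1620
σ²=wᵀΣw=λ₁·μ_p+λ₂ = 0.155769·0.162 + -0.008800 = 0.016435 ≈ 0.0164

-0.1171  -0.0748  0.2698  0.1577  0.4419  0.2841  0.0384


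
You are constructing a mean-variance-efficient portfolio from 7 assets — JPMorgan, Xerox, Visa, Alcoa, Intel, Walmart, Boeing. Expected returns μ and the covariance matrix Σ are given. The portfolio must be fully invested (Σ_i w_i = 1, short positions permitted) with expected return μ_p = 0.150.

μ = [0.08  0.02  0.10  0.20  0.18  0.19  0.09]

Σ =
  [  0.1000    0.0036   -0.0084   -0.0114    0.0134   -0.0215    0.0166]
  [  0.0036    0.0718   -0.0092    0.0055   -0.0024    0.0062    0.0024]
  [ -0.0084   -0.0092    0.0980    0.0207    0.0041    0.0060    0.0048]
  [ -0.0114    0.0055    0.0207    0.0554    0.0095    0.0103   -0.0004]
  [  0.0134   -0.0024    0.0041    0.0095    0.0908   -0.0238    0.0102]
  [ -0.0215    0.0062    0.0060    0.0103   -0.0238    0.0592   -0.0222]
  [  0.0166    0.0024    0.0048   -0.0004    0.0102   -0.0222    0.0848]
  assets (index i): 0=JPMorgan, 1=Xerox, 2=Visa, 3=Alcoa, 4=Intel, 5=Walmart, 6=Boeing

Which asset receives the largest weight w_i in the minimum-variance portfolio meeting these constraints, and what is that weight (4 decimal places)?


u=Σ⁻¹μ = [1.5592  -0.3997  0.0663  2.5680  2.6007  5.0821  1.7934]
v=Σ⁻¹𝟙 = [13.2790  10.9520  7.3338  9.1865  14.1115  29.3341  14.4933]
a=μᵀu=2.232102  b=𝟙ᵀu=13.269994  c=𝟙ᵀv=98.690268  D=ac−b²=44.193944
λ₁=(c·0.150−b)/D = (98.690268·0.150−13.269994)/44.193944 = 0.034700
λ₂=(a−b·0.150)/D = (2.232102−13.269994·0.150)/44.193944 = 0.005467
w* = 0.034700·u + 0.005467·v:
  w_0 = 0.034700·1.5592 + 0.005467·13.2790 = 0.1267  (JPMorgan)
  w_1 = 0.034700·-0.3997 + 0.005467·10.9520 = 0.0460  (Xerox)
  w_2 = 0.034700·0.0663 + 0.005467·7.3338 = 0.0424  (Visa)
  w_3 = 0.034700·2.5680 + 0.005467·9.1865 = 0.1393  (Alcoa)
  w_4 = 0.034700·2.6007 + 0.005467·14.1115 = 0.1674  (Intel)
  w_5 = 0.034700·5.0821 + 0.005467·29.3341 = 0.3367  (Walmart)
  w_6 = 0.034700·1.7934 + 0.005467·14.4933 = 0.1415  (Boeing)
Σw_i=1.0000  μᵀw=0.1500
σ²=wᵀΣw=λ₁·μ_p+λ₂ = 0.034700·0.150 + 0.005467 = 0.010672 ≈ 0.0107

Walmart (0.3367)


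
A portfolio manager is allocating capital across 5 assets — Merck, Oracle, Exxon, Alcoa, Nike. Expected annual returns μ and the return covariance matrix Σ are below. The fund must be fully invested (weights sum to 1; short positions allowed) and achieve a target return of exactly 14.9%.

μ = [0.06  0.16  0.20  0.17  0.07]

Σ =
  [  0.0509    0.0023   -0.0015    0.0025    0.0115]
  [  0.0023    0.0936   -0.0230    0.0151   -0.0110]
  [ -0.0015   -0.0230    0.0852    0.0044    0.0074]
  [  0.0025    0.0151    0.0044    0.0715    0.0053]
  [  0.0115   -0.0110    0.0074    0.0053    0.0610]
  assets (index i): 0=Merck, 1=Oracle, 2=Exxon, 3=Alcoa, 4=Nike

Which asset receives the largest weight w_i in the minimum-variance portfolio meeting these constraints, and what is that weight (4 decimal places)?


Exxon (0.3056)

x=Σ⁻¹μ = [0.8772  2.2167  2.7984  1.6399  0.8999]
y=Σ⁻¹𝟙 = [15.9755  13.9643  14.1768  8.6103  13.4319]
a=μᵀx=1.308764  b=𝟙ᵀx=8.432151  c=𝟙ᵀy=66.158763  D=ac−b²=15.485038
λ₁=(c·0.149−b)/D = (66.158763·0.149−8.432151)/15.485038 = 0.092057
λ₂=(a−b·0.149)/D = (1.308764−8.432151·0.149)/15.485038 = 0.003382
w* = 0.092057·x + 0.003382·y:
  w_0 = 0.092057·0.8772 + 0.003382·15.9755 = 0.1348  (Merck)
  w_1 = 0.092057·2.2167 + 0.003382·13.9643 = 0.2513  (Oracle)
  w_2 = 0.092057·2.7984 + 0.003382·14.1768 = 0.3056  (Exxon)
  w_3 = 0.092057·1.6399 + 0.003382·8.6103 = 0.1801  (Alcoa)
  w_4 = 0.092057·0.8999 + 0.003382·13.4319 = 0.1283  (Nike)
Σw_i=1.0000  μᵀw=0.1490
σ²=wᵀΣw=λ₁·μ_p+λ₂ = 0.092057·0.149 + 0.003382 = 0.017099 ≈ 0.0171


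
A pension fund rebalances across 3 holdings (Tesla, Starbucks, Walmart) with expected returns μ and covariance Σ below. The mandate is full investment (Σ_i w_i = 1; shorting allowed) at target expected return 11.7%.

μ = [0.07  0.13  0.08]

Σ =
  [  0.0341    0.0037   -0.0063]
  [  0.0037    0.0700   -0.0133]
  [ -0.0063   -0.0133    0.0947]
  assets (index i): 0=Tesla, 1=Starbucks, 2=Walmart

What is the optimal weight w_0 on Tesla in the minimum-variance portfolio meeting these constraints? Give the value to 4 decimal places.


0.0355

g=Σ⁻¹μ = [2.0702  1.9874  1.2616]
h=Σ⁻¹𝟙 = [30.3714  15.4838  14.7547]
a=μᵀg=0.504210  b=𝟙ᵀg=5.319268  c=𝟙ᵀh=60.609916  D=ac−b²=2.265538
λ₁=(c·0.117−b)/D = (60.609916·0.117−5.319268)/2.265538 = 0.782195
λ₂=(a−b·0.117)/D = (0.504210−5.319268·0.117)/2.265538 = -0.052148
w* = 0.782195·g + -0.052148·h:
  w_0 = 0.782195·2.0702 + -0.052148·30.3714 = 0.0355  (Tesla)
  w_1 = 0.782195·1.9874 + -0.052148·15.4838 = 0.7471  (Starbucks)
  w_2 = 0.782195·1.2616 + -0.052148·14.7547 = 0.2174  (Walmart)
Σw_i=1.0000  μᵀw=0.1170
σ²=wᵀΣw=λ₁·μ_p+λ₂ = 0.782195·0.117 + -0.052148 = 0.039369 ≈ 0.0394


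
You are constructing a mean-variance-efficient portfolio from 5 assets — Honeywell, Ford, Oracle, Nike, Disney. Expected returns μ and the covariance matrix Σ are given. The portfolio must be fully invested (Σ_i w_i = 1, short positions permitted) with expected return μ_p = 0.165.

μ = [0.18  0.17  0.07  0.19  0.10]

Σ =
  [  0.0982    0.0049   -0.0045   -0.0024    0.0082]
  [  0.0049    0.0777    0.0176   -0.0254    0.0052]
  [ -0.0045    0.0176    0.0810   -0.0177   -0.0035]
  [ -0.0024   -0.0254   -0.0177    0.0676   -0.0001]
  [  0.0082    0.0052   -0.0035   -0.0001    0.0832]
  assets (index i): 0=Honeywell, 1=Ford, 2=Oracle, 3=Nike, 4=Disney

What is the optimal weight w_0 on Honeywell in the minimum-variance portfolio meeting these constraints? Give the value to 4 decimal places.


p=Σ⁻¹μ = [1.7666  3.1661  1.2738  4.3979  0.8888]
q=Σ⁻¹𝟙 = [9.7952  16.3360  15.3336  25.3095  10.7083]
a=μᵀp=1.869877  b=𝟙ᵀp=11.493238  c=𝟙ᵀq=77.482572  D=ac−b²=12.788357
λ₁=(c·0.165−b)/D = (77.482572·0.165−11.493238)/12.788357 = 0.100981
λ₂=(a−b·0.165)/D = (1.869877−11.493238·0.165)/12.788357 = -0.002073
w* = 0.100981·p + -0.002073·q:
  w_0 = 0.100981·1.7666 + -0.002073·9.7952 = 0.1581  (Honeywell)
  w_1 = 0.100981·3.1661 + -0.002073·16.3360 = 0.2859  (Ford)
  w_2 = 0.100981·1.2738 + -0.002073·15.3336 = 0.0968  (Oracle)
  w_3 = 0.100981·4.3979 + -0.002073·25.3095 = 0.3916  (Nike)
  w_4 = 0.100981·0.8888 + -0.002073·10.7083 = 0.0676  (Disney)
Σw_i=1.0000  μᵀw=0.1650
σ²=wᵀΣw=λ₁·μ_p+λ₂ = 0.100981·0.165 + -0.002073 = 0.014589 ≈ 0.0146

0.1581


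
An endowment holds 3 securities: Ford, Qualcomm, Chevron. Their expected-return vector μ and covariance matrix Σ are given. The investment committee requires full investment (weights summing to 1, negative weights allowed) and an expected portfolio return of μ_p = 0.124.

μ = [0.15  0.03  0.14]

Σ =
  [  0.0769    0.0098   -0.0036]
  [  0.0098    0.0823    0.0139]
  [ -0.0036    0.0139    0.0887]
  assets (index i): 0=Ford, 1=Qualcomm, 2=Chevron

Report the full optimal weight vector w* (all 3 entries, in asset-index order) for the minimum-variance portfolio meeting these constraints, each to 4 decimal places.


0.4440  0.1858  0.3701

g=Σ⁻¹μ = [2.0506  -0.1646  1.6874]
h=Σ⁻¹𝟙 = [12.3520  8.9273  10.3763]
a=μᵀg=0.538878  b=𝟙ᵀg=3.573297  c=𝟙ᵀh=31.655606  D=ac−b²=4.290053
λ₁=(c·0.124−b)/D = (31.655606·0.124−3.573297)/4.290053 = 0.082050
λ₂=(a−b·0.124)/D = (0.538878−3.573297·0.124)/4.290053 = 0.022328
w* = 0.082050·g + 0.022328·h:
  w_0 = 0.082050·2.0506 + 0.022328·12.3520 = 0.4440  (Ford)
  w_1 = 0.082050·-0.1646 + 0.022328·8.9273 = 0.1858  (Qualcomm)
  w_2 = 0.082050·1.6874 + 0.022328·10.3763 = 0.3701  (Chevron)
Σw_i=1.0000  μᵀw=0.1240
σ²=wᵀΣw=λ₁·μ_p+λ₂ = 0.082050·0.124 + 0.022328 = 0.032502 ≈ 0.0325


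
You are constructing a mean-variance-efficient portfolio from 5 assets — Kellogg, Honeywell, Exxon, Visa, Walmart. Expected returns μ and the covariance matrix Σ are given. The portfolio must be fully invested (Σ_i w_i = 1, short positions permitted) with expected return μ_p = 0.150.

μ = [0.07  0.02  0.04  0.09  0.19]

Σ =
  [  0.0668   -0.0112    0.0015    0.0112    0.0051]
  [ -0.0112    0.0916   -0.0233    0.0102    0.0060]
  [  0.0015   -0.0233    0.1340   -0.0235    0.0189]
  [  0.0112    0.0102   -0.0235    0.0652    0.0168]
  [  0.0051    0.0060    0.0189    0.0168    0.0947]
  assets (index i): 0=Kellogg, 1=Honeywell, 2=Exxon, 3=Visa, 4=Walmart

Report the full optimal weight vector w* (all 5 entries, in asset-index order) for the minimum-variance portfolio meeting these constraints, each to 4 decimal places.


g=Σ⁻¹μ = [0.7943  0.1615  0.2173  0.8434  1.7603]
h=Σ⁻¹𝟙 = [14.3955  13.8026  11.5329  13.7897  4.1619]
a=μᵀg=0.477894  b=𝟙ᵀg=3.776880  c=𝟙ᵀh=57.682554  D=ac−b²=13.301303
λ₁=(c·0.150−b)/D = (57.682554·0.150−3.776880)/13.301303 = 0.366543
λ₂=(a−b·0.150)/D = (0.477894−3.776880·0.150)/13.301303 = -0.006664
w* = 0.366543·g + -0.006664·h:
  w_0 = 0.366543·0.7943 + -0.006664·14.3955 = 0.1952  (Kellogg)
  w_1 = 0.366543·0.1615 + -0.006664·13.8026 = -0.0328  (Honeywell)
  w_2 = 0.366543·0.2173 + -0.006664·11.5329 = 0.0028  (Exxon)
  w_3 = 0.366543·0.8434 + -0.006664·13.7897 = 0.2173  (Visa)
  w_4 = 0.366543·1.7603 + -0.006664·4.1619 = 0.6175  (Walmart)
Σw_i=1.0000  μᵀw=0.1500
σ²=wᵀΣw=λ₁·μ_p+λ₂ = 0.366543·0.150 + -0.006664 = 0.048318 ≈ 0.0483

0.1952  -0.0328  0.0028  0.2173  0.6175


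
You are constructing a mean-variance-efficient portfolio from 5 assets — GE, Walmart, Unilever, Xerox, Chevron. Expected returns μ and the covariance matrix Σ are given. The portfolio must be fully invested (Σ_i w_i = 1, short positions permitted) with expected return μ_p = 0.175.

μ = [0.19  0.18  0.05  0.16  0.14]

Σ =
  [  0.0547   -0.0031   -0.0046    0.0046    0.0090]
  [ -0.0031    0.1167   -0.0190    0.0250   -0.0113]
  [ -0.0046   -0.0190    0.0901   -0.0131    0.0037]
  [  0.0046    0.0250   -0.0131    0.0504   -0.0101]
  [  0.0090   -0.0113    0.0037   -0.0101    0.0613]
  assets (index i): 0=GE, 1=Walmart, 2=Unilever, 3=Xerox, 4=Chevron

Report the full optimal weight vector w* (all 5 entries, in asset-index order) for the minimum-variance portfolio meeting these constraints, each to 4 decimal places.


0.4034  0.1613  -0.0358  0.2581  0.2131

x=Σ⁻¹μ = [2.9958  1.4337  1.3495  3.0476  2.5290]
y=Σ⁻¹𝟙 = [15.2642  8.6609  16.1540  22.0225  18.3221]
a=μᵀx=1.736418  b=𝟙ᵀx=11.355560  c=𝟙ᵀy=80.423735  D=ac−b²=10.700487
λ₁=(c·0.175−b)/D = (80.423735·0.175−11.355560)/10.700487 = 0.254063
λ₂=(a−b·0.175)/D = (1.736418−11.355560·0.175)/10.700487 = -0.023439
w* = 0.254063·x + -0.023439·y:
  w_0 = 0.254063·2.9958 + -0.023439·15.2642 = 0.4034  (GE)
  w_1 = 0.254063·1.4337 + -0.023439·8.6609 = 0.1613  (Walmart)
  w_2 = 0.254063·1.3495 + -0.023439·16.1540 = -0.0358  (Unilever)
  w_3 = 0.254063·3.0476 + -0.023439·22.0225 = 0.2581  (Xerox)
  w_4 = 0.254063·2.5290 + -0.023439·18.3221 = 0.2131  (Chevron)
Σw_i=1.0000  μᵀw=0.1750
σ²=wᵀΣw=λ₁·μ_p+λ₂ = 0.254063·0.175 + -0.023439 = 0.021022 ≈ 0.0210


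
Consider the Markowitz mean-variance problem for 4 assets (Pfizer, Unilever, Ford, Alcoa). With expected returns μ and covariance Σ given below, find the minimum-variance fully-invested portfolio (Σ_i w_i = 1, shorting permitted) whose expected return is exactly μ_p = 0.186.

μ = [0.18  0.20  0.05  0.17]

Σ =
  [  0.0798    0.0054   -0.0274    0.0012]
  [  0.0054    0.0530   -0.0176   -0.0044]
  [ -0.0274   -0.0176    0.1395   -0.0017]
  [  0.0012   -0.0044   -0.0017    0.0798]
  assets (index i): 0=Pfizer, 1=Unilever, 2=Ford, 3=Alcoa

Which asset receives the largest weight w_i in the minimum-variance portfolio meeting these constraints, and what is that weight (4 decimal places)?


x=Σ⁻¹μ = [2.4141  4.1844  1.3892  2.3543]
y=Σ⁻¹𝟙 = [15.3192  22.8493  13.2289  13.8426]
a=μᵀx=1.741110  b=𝟙ᵀx=10.342007  c=𝟙ᵀy=65.240003  D=ac−b²=6.632897
λ₁=(c·0.186−b)/D = (65.240003·0.186−10.342007)/6.632897 = 0.270264
λ₂=(a−b·0.186)/D = (1.741110−10.342007·0.186)/6.632897 = -0.027515
w* = 0.270264·x + -0.027515·y:
  w_0 = 0.270264·2.4141 + -0.027515·15.3192 = 0.2309  (Pfizer)
  w_1 = 0.270264·4.1844 + -0.027515·22.8493 = 0.5022  (Unilever)
  w_2 = 0.270264·1.3892 + -0.027515·13.2289 = 0.0115  (Ford)
  w_3 = 0.270264·2.3543 + -0.027515·13.8426 = 0.2554  (Alcoa)
Σw_i=1.0000  μᵀw=0.1860
σ²=wᵀΣw=λ₁·μ_p+λ₂ = 0.270264·0.186 + -0.027515 = 0.022754 ≈ 0.0228

Unilever (0.5022)


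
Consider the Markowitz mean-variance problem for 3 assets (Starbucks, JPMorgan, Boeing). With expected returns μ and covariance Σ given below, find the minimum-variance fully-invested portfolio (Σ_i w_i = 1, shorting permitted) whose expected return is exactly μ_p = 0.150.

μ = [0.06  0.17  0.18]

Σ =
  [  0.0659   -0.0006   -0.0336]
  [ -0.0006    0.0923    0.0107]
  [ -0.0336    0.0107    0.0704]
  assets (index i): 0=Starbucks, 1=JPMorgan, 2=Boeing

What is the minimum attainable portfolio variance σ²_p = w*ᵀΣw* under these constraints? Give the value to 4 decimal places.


x=Σ⁻¹μ = [2.7965  1.4341  3.6736]
y=Σ⁻¹𝟙 = [28.9108  7.9154  26.7999]
a=μᵀx=1.072836  b=𝟙ᵀx=7.904236  c=𝟙ᵀy=63.626059  D=ac−b²=5.783393
λ₁=(c·0.150−b)/D = (63.626059·0.150−7.904236)/5.783393 = 0.283514
λ₂=(a−b·0.150)/D = (1.072836−7.904236·0.150)/5.783393 = -0.019504
w* = 0.283514·x + -0.019504·y:
  w_0 = 0.283514·2.7965 + -0.019504·28.9108 = 0.2290  (Starbucks)
  w_1 = 0.283514·1.4341 + -0.019504·7.9154 = 0.2522  (JPMorgan)
  w_2 = 0.283514·3.6736 + -0.019504·26.7999 = 0.5188  (Boeing)
Σw_i=1.0000  μᵀw=0.1500
σ²=wᵀΣw=λ₁·μ_p+λ₂ = 0.283514·0.150 + -0.019504 = 0.023023 ≈ 0.0230

0.0230


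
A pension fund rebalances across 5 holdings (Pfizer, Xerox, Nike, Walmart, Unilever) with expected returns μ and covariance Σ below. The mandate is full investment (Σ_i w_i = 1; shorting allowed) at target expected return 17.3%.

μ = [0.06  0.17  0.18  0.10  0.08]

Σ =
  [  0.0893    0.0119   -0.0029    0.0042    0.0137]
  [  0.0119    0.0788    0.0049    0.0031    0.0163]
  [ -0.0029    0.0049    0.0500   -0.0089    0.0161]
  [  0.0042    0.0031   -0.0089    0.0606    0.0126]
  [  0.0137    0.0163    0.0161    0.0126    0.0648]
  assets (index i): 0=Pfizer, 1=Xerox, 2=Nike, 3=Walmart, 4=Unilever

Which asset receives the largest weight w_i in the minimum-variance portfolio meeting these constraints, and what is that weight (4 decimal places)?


x=Σ⁻¹μ = [0.5732  1.8967  4.1240  2.2925  -0.8341]
y=Σ⁻¹𝟙 = [9.5753  8.6996  22.2531  18.2144  2.1488]
a=μᵀx=1.261680  b=𝟙ᵀx=8.052334  c=𝟙ᵀy=60.891058  D=ac−b²=11.984913
λ₁=(c·0.173−b)/D = (60.891058·0.173−8.052334)/11.984913 = 0.207079
λ₂=(a−b·0.173)/D = (1.261680−8.052334·0.173)/11.984913 = -0.010962
w* = 0.207079·x + -0.010962·y:
  w_0 = 0.207079·0.5732 + -0.010962·9.5753 = 0.0137  (Pfizer)
  w_1 = 0.207079·1.8967 + -0.010962·8.6996 = 0.2974  (Xerox)
  w_2 = 0.207079·4.1240 + -0.010962·22.2531 = 0.6101  (Nike)
  w_3 = 0.207079·2.2925 + -0.010962·18.2144 = 0.2751  (Walmart)
  w_4 = 0.207079·-0.8341 + -0.010962·2.1488 = -0.1963  (Unilever)
Σw_i=1.0000  μᵀw=0.1730
σ²=wᵀΣw=λ₁·μ_p+λ₂ = 0.207079·0.173 + -0.010962 = 0.024863 ≈ 0.0249

Nike (0.6101)


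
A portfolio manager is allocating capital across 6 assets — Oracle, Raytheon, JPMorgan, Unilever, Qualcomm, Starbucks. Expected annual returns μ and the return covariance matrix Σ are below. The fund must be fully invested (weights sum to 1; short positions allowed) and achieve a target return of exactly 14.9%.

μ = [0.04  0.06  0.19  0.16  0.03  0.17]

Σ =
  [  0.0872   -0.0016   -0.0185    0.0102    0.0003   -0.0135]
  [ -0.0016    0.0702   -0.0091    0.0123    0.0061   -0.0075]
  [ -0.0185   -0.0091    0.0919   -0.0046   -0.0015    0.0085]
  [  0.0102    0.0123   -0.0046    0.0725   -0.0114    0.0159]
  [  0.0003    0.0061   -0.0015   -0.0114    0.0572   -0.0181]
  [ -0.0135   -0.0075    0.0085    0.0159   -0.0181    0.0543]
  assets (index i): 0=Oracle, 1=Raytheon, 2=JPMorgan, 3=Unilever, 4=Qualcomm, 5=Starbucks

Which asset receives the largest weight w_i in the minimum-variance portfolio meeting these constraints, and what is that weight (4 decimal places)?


Starbucks (0.3368)

u=Σ⁻¹μ = [1.2995  1.1140  2.2280  1.5141  1.8446  3.4304]
v=Σ⁻¹𝟙 = [18.5024  16.1404  14.2264  7.0210  26.9081  29.9321]
a=μᵀu=1.422908  b=𝟙ᵀu=11.430602  c=𝟙ᵀv=112.730455  D=ac−b²=29.746423
λ₁=(c·0.149−b)/D = (112.730455·0.149−11.430602)/29.746423 = 0.180399
λ₂=(a−b·0.149)/D = (1.422908−11.430602·0.149)/29.746423 = -0.009421
w* = 0.180399·u + -0.009421·v:
  w_0 = 0.180399·1.2995 + -0.009421·18.5024 = 0.0601  (Oracle)
  w_1 = 0.180399·1.1140 + -0.009421·16.1404 = 0.0489  (Raytheon)
  w_2 = 0.180399·2.2280 + -0.009421·14.2264 = 0.2679  (JPMorgan)
  w_3 = 0.180399·1.5141 + -0.009421·7.0210 = 0.2070  (Unilever)
  w_4 = 0.180399·1.8446 + -0.009421·26.9081 = 0.0792  (Qualcomm)
  w_5 = 0.180399·3.4304 + -0.009421·29.9321 = 0.3368  (Starbucks)
Σw_i=1.0000  μᵀw=0.1490
σ²=wᵀΣw=λ₁·μ_p+λ₂ = 0.180399·0.149 + -0.009421 = 0.017458 ≈ 0.0175


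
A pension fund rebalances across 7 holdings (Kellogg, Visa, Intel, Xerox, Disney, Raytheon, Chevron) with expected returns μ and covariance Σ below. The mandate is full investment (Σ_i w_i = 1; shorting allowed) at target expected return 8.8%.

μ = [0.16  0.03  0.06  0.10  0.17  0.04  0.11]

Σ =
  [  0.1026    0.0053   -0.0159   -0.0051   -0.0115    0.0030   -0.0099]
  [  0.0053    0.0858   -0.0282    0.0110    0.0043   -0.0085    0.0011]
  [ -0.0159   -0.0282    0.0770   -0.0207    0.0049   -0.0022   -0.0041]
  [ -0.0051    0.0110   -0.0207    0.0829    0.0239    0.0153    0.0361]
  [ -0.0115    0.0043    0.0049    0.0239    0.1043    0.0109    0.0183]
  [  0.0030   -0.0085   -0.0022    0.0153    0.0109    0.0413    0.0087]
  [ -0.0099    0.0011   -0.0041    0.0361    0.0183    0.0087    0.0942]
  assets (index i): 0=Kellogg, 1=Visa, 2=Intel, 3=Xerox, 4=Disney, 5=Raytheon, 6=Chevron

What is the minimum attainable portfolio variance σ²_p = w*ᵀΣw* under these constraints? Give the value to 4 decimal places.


p=Σ⁻¹μ = [2.0535  0.5751  1.6059  0.8638  1.3970  0.1598  0.8295]
q=Σ⁻¹𝟙 = [13.5622  20.4528  26.3741  8.4793  3.4100  23.3514  6.8815]
a=μᵀp=0.863680  b=𝟙ᵀp=7.484642  c=𝟙ᵀq=102.511410  D=ac−b²=32.517192
λ₁=(c·0.088−b)/D = (102.511410·0.088−7.484642)/32.517192 = 0.047248
λ₂=(a−b·0.088)/D = (0.863680−7.484642·0.088)/32.517192 = 0.006305
w* = 0.047248·p + 0.006305·q:
  w_0 = 0.047248·2.0535 + 0.006305·13.5622 = 0.1825  (Kellogg)
  w_1 = 0.047248·0.5751 + 0.006305·20.4528 = 0.1561  (Visa)
  w_2 = 0.047248·1.6059 + 0.006305·26.3741 = 0.2422  (Intel)
  w_3 = 0.047248·0.8638 + 0.006305·8.4793 = 0.0943  (Xerox)
  w_4 = 0.047248·1.3970 + 0.006305·3.4100 = 0.0875  (Disney)
  w_5 = 0.047248·0.1598 + 0.006305·23.3514 = 0.1548  (Raytheon)
  w_6 = 0.047248·0.8295 + 0.006305·6.8815 = 0.0826  (Chevron)
Σw_i=1.0000  μᵀw=0.0880
σ²=wᵀΣw=λ₁·μ_p+λ₂ = 0.047248·0.088 + 0.006305 = 0.010463 ≈ 0.0105

0.0105


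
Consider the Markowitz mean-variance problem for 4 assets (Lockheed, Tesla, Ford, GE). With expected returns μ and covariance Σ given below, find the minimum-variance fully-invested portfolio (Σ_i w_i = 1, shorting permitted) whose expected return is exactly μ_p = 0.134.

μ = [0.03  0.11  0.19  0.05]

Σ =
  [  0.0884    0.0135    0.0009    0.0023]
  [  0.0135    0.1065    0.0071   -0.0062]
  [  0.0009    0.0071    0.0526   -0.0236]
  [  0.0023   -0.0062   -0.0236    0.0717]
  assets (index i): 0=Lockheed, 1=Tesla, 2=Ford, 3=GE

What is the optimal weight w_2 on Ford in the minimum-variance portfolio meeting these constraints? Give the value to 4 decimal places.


0.5573

p=Σ⁻¹μ = [0.1051  0.8502  4.5053  2.2504]
q=Σ⁻¹𝟙 = [9.2304  7.7022  28.4369  23.6769]
a=μᵀp=1.065202  b=𝟙ᵀp=7.711016  c=𝟙ᵀq=69.046473  D=ac−b²=14.088688
λ₁=(c·0.134−b)/D = (69.046473·0.134−7.711016)/14.088688 = 0.109394
λ₂=(a−b·0.134)/D = (1.065202−7.711016·0.134)/14.088688 = 0.002266
w* = 0.109394·p + 0.002266·q:
  w_0 = 0.109394·0.1051 + 0.002266·9.2304 = 0.0324  (Lockheed)
  w_1 = 0.109394·0.8502 + 0.002266·7.7022 = 0.1105  (Tesla)
  w_2 = 0.109394·4.5053 + 0.002266·28.4369 = 0.5573  (Ford)
  w_3 = 0.109394·2.2504 + 0.002266·23.6769 = 0.2998  (GE)
Σw_i=1.0000  μᵀw=0.1340
σ²=wᵀΣw=λ₁·μ_p+λ₂ = 0.109394·0.134 + 0.002266 = 0.016925 ≈ 0.0169


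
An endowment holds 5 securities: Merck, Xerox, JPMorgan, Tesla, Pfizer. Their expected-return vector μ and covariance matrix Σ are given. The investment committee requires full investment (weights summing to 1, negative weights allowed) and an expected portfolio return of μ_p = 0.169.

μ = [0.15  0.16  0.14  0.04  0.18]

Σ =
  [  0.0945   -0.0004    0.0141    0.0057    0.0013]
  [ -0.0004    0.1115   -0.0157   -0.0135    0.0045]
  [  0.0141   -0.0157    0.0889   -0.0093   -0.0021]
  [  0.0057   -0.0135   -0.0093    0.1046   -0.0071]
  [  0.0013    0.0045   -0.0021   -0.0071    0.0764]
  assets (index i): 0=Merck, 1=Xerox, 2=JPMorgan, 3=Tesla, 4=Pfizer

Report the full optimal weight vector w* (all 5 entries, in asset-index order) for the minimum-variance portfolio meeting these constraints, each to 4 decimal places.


0.2000  0.2365  0.2256  -0.0625  0.4004

u=Σ⁻¹μ = [1.2379  1.7048  1.8251  0.8577  2.3644]
v=Σ⁻¹𝟙 = [7.6045  11.9404  13.8227  12.8547  13.8309]
a=μᵀu=1.173886  b=𝟙ᵀu=7.990057  c=𝟙ᵀv=60.053127  D=ac−b²=6.654535
λ₁=(c·0.169−b)/D = (60.053127·0.169−7.990057)/6.654535 = 0.324429
λ₂=(a−b·0.169)/D = (1.173886−7.990057·0.169)/6.654535 = -0.026513
w* = 0.324429·u + -0.026513·v:
  w_0 = 0.324429·1.2379 + -0.026513·7.6045 = 0.2000  (Merck)
  w_1 = 0.324429·1.7048 + -0.026513·11.9404 = 0.2365  (Xerox)
  w_2 = 0.324429·1.8251 + -0.026513·13.8227 = 0.2256  (JPMorgan)
  w_3 = 0.324429·0.8577 + -0.026513·12.8547 = -0.0625  (Tesla)
  w_4 = 0.324429·2.3644 + -0.026513·13.8309 = 0.4004  (Pfizer)
Σw_i=1.0000  μᵀw=0.1690
σ²=wᵀΣw=λ₁·μ_p+λ₂ = 0.324429·0.169 + -0.026513 = 0.028315 ≈ 0.0283


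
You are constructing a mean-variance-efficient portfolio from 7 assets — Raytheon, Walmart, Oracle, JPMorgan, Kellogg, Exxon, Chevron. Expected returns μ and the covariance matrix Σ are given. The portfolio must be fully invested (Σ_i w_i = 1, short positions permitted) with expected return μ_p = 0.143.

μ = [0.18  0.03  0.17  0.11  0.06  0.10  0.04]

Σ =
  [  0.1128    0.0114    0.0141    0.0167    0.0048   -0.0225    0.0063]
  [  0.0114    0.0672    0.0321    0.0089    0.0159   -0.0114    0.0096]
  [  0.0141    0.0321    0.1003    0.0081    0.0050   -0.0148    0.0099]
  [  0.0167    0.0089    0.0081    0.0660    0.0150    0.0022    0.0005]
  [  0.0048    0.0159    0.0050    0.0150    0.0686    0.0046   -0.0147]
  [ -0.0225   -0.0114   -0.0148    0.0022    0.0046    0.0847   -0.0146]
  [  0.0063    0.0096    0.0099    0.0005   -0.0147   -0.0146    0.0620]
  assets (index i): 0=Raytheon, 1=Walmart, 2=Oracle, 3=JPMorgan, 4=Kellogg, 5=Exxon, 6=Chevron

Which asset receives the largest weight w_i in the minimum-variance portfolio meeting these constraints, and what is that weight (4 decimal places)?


g=Σ⁻¹μ = [1.6158  -0.7753  1.8004  0.9165  0.6779  1.9178  0.9185]
h=Σ⁻¹𝟙 = [8.2933  6.5084  6.1214  7.5524  13.6107  18.6138  20.8505]
a=μᵀg=0.943656  b=𝟙ᵀg=7.071497  c=𝟙ᵀh=81.550517  D=ac−b²=26.949525
λ₁=(c·0.143−b)/D = (81.550517·0.143−7.071497)/26.949525 = 0.170327
λ₂=(a−b·0.143)/D = (0.943656−7.071497·0.143)/26.949525 = -0.002507
w* = 0.170327·g + -0.002507·h:
  w_0 = 0.170327·1.6158 + -0.002507·8.2933 = 0.2544  (Raytheon)
  w_1 = 0.170327·-0.7753 + -0.002507·6.5084 = -0.1484  (Walmart)
  w_2 = 0.170327·1.8004 + -0.002507·6.1214 = 0.2913  (Oracle)
  w_3 = 0.170327·0.9165 + -0.002507·7.5524 = 0.1372  (JPMorgan)
  w_4 = 0.170327·0.6779 + -0.002507·13.6107 = 0.0813  (Kellogg)
  w_5 = 0.170327·1.9178 + -0.002507·18.6138 = 0.2800  (Exxon)
  w_6 = 0.170327·0.9185 + -0.002507·20.8505 = 0.1042  (Chevron)
Σw_i=1.0000  μᵀw=0.1430
σ²=wᵀΣw=λ₁·μ_p+λ₂ = 0.170327·0.143 + -0.002507 = 0.021850 ≈ 0.0218

Oracle (0.2913)


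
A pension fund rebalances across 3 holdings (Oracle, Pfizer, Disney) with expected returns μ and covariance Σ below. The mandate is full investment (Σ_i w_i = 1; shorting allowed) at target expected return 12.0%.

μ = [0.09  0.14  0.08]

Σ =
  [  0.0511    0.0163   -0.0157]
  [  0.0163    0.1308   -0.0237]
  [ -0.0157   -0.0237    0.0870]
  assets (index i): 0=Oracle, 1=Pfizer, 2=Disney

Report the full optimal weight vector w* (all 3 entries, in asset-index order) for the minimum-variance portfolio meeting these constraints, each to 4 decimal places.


0.1437  0.6427  0.2136

p=Σ⁻¹μ = [1.8850  1.1189  1.5645]
q=Σ⁻¹𝟙 = [22.4487  8.0624  17.7416]
a=μᵀp=0.451461  b=𝟙ᵀp=4.568449  c=𝟙ᵀq=48.252720  D=ac−b²=0.913477
λ₁=(c·0.120−b)/D = (48.252720·0.120−4.568449)/0.913477 = 1.337611
λ₂=(a−b·0.120)/D = (0.451461−4.568449·0.120)/0.913477 = -0.105918
w* = 1.337611·p + -0.105918·q:
  w_0 = 1.337611·1.8850 + -0.105918·22.4487 = 0.1437  (Oracle)
  w_1 = 1.337611·1.1189 + -0.105918·8.0624 = 0.6427  (Pfizer)
  w_2 = 1.337611·1.5645 + -0.105918·17.7416 = 0.2136  (Disney)
Σw_i=1.0000  μᵀw=0.1200
σ²=wᵀΣw=λ₁·μ_p+λ₂ = 1.337611·0.120 + -0.105918 = 0.054596 ≈ 0.0546


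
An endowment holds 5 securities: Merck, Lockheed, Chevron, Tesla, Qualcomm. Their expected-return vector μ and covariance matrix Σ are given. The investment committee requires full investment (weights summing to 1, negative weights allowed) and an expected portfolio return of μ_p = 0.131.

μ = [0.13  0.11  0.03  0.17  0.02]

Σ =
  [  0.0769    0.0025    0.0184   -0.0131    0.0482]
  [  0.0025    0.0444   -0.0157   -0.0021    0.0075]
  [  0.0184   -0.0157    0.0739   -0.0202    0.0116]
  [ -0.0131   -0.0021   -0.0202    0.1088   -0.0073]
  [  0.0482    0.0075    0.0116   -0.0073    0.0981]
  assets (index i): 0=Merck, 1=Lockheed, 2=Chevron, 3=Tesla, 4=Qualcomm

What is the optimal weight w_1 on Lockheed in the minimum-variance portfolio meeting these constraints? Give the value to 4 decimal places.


0.4058

x=Σ⁻¹μ = [2.4052  3.0703  1.2100  2.0553  -1.2027]
y=Σ⁻¹𝟙 = [7.7255  29.9939  21.6352  14.8952  2.6549]
a=μᵀx=1.012047  b=𝟙ᵀx=7.537983  c=𝟙ᵀy=76.904690  D=ac−b²=21.009974
λ₁=(c·0.131−b)/D = (76.904690·0.131−7.537983)/21.009974 = 0.120730
λ₂=(a−b·0.131)/D = (1.012047−7.537983·0.131)/21.009974 = 0.001170
w* = 0.120730·x + 0.001170·y:
  w_0 = 0.120730·2.4052 + 0.001170·7.7255 = 0.2994  (Merck)
  w_1 = 0.120730·3.0703 + 0.001170·29.9939 = 0.4058  (Lockheed)
  w_2 = 0.120730·1.2100 + 0.001170·21.6352 = 0.1714  (Chevron)
  w_3 = 0.120730·2.0553 + 0.001170·14.8952 = 0.2656  (Tesla)
  w_4 = 0.120730·-1.2027 + 0.001170·2.6549 = -0.1421  (Qualcomm)
Σw_i=1.0000  μᵀw=0.1310
σ²=wᵀΣw=λ₁·μ_p+λ₂ = 0.120730·0.131 + 0.001170 = 0.016985 ≈ 0.0170


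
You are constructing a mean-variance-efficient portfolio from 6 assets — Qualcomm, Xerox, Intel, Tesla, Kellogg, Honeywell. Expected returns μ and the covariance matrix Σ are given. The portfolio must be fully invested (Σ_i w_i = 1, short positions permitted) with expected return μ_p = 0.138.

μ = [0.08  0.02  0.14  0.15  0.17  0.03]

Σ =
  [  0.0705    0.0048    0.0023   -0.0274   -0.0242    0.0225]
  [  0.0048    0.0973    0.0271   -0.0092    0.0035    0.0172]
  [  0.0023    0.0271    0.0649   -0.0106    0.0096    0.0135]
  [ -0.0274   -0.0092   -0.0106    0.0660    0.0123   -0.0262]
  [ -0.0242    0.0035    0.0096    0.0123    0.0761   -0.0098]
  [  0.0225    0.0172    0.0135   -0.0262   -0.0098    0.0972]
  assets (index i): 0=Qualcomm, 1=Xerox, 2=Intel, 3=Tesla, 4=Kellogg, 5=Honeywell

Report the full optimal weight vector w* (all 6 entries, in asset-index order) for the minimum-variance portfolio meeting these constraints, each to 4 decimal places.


0.2717  -0.0653  0.2237  0.3172  0.2221  0.0306

u=Σ⁻¹μ = [3.1767  -0.4463  2.3522  3.6746  2.4465  0.5627]
v=Σ⁻¹𝟙 = [27.4207  5.8517  12.2395  30.6571  16.5262  11.1350]
a=μᵀu=1.558478  b=𝟙ᵀu=11.766282  c=𝟙ᵀv=103.830188  D=ac−b²=23.371640
λ₁=(c·0.138−b)/D = (103.830188·0.138−11.766282)/23.371640 = 0.109632
λ₂=(a−b·0.138)/D = (1.558478−11.766282·0.138)/23.371640 = -0.002793
w* = 0.109632·u + -0.002793·v:
  w_0 = 0.109632·3.1767 + -0.002793·27.4207 = 0.2717  (Qualcomm)
  w_1 = 0.109632·-0.4463 + -0.002793·5.8517 = -0.0653  (Xerox)
  w_2 = 0.109632·2.3522 + -0.002793·12.2395 = 0.2237  (Intel)
  w_3 = 0.109632·3.6746 + -0.002793·30.6571 = 0.3172  (Tesla)
  w_4 = 0.109632·2.4465 + -0.002793·16.5262 = 0.2221  (Kellogg)
  w_5 = 0.109632·0.5627 + -0.002793·11.1350 = 0.0306  (Honeywell)
Σw_i=1.0000  μᵀw=0.1380
σ²=wᵀΣw=λ₁·μ_p+λ₂ = 0.109632·0.138 + -0.002793 = 0.012337 ≈ 0.0123


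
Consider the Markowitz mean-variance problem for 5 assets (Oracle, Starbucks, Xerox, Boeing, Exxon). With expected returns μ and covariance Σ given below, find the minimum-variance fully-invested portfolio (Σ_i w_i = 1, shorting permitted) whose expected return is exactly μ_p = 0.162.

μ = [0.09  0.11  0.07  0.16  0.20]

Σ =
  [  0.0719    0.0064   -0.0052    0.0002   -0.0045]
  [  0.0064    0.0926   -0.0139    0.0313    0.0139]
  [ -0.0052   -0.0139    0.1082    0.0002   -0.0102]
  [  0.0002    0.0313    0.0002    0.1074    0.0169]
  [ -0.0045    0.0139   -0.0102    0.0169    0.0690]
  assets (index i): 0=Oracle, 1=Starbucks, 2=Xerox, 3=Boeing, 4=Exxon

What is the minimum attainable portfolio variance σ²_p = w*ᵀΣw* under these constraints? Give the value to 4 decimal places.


0.0292

x=Σ⁻¹μ = [1.4557  0.5200  1.0485  0.8889  2.8260]
y=Σ⁻¹𝟙 = [15.0008  7.8449  12.3355  4.6815  14.5676]
a=μᵀx=0.969027  b=𝟙ᵀx=6.739054  c=𝟙ᵀy=54.430275  D=ac−b²=7.329560
λ₁=(c·0.162−b)/D = (54.430275·0.162−6.739054)/7.329560 = 0.283598
λ₂=(a−b·0.162)/D = (0.969027−6.739054·0.162)/7.329560 = -0.016740
w* = 0.283598·x + -0.016740·y:
  w_0 = 0.283598·1.4557 + -0.016740·15.0008 = 0.1617  (Oracle)
  w_1 = 0.283598·0.5200 + -0.016740·7.8449 = 0.0162  (Starbucks)
  w_2 = 0.283598·1.0485 + -0.016740·12.3355 = 0.0908  (Xerox)
  w_3 = 0.283598·0.8889 + -0.016740·4.6815 = 0.1737  (Boeing)
  w_4 = 0.283598·2.8260 + -0.016740·14.5676 = 0.5576  (Exxon)
Σw_i=1.0000  μᵀw=0.1620
σ²=wᵀΣw=λ₁·μ_p+λ₂ = 0.283598·0.162 + -0.016740 = 0.029203 ≈ 0.0292
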